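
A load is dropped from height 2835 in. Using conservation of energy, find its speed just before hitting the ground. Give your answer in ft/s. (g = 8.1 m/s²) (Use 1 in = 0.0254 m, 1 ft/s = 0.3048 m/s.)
Convert to SI: h = 72.009 m
mgh = ½mv² ⇒ v = √(2gh) = √(2·8.1·72.009) = 34.1547 m/s = 112.1 ft/s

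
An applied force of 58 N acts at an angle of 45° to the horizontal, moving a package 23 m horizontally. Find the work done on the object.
W = F·d·cosθ = (58)(23)cos(45°) = 943.3 J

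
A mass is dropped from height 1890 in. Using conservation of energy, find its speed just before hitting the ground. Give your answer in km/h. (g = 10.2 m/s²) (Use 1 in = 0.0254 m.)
Convert to SI: h = 48.006 m
mgh = ½mv² ⇒ v = √(2gh) = √(2·10.2·48.006) = 31.2941 m/s = 112.7 km/h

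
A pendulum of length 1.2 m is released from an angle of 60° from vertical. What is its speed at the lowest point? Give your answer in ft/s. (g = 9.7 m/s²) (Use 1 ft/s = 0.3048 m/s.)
h = L(1 − cosθ) = 1.2(1 − cos60°) = 0.6 m
v = √(2gh) = √(2·9.7·0.6) = 3.41174 m/s = 11.19 ft/s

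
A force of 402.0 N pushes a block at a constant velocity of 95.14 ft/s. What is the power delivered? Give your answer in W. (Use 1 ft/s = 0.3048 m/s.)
Convert to SI: F = 402.0 N, v = 28.9987 m/s
P = Fv = (402.0)(28.9987) = 11660 W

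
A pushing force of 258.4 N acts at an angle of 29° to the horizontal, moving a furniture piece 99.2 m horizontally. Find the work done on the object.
W = F·d·cosθ = (258.4)(99.2)cos(29°) = 22420 J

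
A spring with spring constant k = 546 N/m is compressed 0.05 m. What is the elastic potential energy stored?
PE = ½kx² = ½(546)(0.05)² = 0.6825 J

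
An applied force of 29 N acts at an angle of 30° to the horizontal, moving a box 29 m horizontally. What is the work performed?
W = F·d·cosθ = (29)(29)cos(30°) = 728.3 J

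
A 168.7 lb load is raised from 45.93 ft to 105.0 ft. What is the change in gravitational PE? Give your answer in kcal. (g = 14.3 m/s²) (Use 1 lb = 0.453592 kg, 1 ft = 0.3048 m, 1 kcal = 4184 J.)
Convert to SI: m = 76.521 kg, Δh = 18.0045 m
ΔPE = mgΔh = (76.521)(14.3)(18.0045) = 19701.5 J = 4.709 kcal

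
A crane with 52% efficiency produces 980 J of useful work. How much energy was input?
W_in = W_out/η = 980/0.52 = 1885 J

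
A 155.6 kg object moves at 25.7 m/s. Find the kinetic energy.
KE = ½mv² = ½(155.6)(25.7)² = 51390 J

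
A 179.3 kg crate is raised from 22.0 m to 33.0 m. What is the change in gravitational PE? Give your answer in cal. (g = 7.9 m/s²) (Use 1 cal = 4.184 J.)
ΔPE = mgΔh = (179.3)(7.9)(11.0) = 15581.2 J = 3724 cal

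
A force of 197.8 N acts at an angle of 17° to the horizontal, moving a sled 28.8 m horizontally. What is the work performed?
W = F·d·cosθ = (197.8)(28.8)cos(17°) = 5448 J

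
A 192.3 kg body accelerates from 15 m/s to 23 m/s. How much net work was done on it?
W = ΔKE = ½m(v₂² − v₁²) = ½(192.3)(23² − 15²) = 29229.6 J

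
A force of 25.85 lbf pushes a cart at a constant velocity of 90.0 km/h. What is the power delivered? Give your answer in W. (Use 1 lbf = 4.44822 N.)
Convert to SI: F = 114.986 N, v = 25.0 m/s
P = Fv = (114.986)(25.0) = 2875 W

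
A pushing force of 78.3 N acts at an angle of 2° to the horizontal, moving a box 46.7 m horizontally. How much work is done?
W = F·d·cosθ = (78.3)(46.7)cos(2°) = 3654 J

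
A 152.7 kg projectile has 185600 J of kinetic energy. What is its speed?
v = √(2·KE/m) = √(2·185600/152.7) = 49.3 m/s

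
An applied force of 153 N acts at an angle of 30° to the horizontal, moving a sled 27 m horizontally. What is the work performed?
W = F·d·cosθ = (153)(27)cos(30°) = 3578 J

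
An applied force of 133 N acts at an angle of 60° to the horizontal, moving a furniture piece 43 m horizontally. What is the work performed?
W = F·d·cosθ = (133)(43)cos(60°) = 2860 J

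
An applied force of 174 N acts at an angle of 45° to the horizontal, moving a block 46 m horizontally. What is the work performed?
W = F·d·cosθ = (174)(46)cos(45°) = 5660 J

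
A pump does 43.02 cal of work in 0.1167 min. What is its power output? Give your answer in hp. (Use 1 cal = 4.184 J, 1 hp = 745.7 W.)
Convert to SI: W = 179.996 J, t = 7.002 s
P = W/t = 179.996/7.002 = 25.7063 W = 0.03447 hp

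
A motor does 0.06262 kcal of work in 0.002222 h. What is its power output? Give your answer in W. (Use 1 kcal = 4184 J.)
Convert to SI: W = 262.002 J, t = 7.9992 s
P = W/t = 262.002/7.9992 = 32.75 W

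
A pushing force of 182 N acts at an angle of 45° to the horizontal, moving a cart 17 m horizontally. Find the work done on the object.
W = F·d·cosθ = (182)(17)cos(45°) = 2188 J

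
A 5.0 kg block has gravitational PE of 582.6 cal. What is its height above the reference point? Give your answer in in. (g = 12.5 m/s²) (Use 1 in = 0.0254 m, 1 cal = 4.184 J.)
Convert to SI: m = 5.0 kg, PE = 2437.6 J
h = PE/(mg) = 2437.6/(5.0·12.5) = 39.0016 m = 1535 in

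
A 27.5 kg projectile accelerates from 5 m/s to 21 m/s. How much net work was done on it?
W = ΔKE = ½m(v₂² − v₁²) = ½(27.5)(21² − 5²) = 5720.0 J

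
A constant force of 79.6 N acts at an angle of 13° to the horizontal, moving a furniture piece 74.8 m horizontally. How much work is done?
W = F·d·cosθ = (79.6)(74.8)cos(13°) = 5801 J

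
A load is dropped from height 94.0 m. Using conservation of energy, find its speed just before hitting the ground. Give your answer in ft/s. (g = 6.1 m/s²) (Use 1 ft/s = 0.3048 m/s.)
mgh = ½mv² ⇒ v = √(2gh) = √(2·6.1·94.0) = 33.8644 m/s = 111.1 ft/s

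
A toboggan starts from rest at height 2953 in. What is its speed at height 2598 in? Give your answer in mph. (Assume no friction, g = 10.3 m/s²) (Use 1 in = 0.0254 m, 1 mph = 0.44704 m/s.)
Convert to SI: h₁−h₂ = 9.017 m
mgh₁ = mgh₂ + ½mv² ⇒ v = √(2g(h₁−h₂)) = √(2·10.3·9.017) = 13.629 m/s = 30.49 mph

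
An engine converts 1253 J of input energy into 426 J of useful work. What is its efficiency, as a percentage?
η = W_out/W_in = 426/1253 = 34.0%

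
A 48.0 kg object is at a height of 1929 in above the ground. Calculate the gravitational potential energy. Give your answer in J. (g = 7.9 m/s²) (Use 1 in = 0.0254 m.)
Convert to SI: m = 48.0 kg, h = 48.9966 m
PE = mgh = (48.0)(7.9)(48.9966) = 18580 J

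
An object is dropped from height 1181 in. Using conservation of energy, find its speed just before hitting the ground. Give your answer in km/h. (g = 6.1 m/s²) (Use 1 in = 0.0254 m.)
Convert to SI: h = 29.9974 m
mgh = ½mv² ⇒ v = √(2gh) = √(2·6.1·29.9974) = 19.1303 m/s = 68.87 km/h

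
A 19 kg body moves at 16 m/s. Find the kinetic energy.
KE = ½mv² = ½(19)(16)² = 2432.0 J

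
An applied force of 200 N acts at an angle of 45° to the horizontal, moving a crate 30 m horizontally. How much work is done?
W = F·d·cosθ = (200)(30)cos(45°) = 4243 J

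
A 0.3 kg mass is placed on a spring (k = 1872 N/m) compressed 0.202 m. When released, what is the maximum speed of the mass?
½kx² = ½mv² ⇒ v = x√(k/m) = (0.202)√(1872/0.3) = 15.96 m/s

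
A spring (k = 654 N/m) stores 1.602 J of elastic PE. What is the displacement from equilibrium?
x = √(2·PE/k) = √(2·1.602/654) = 0.06999 m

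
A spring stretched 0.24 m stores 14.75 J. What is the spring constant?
k = 2·PE/x² = 2·14.75/(0.24)² = 512.2 N/m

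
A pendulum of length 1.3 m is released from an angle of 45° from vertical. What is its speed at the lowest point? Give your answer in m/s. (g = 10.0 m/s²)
h = L(1 − cosθ) = 1.3(1 − cos45°) = 0.380761 m
v = √(2gh) = √(2·10.0·0.380761) = 2.76 m/s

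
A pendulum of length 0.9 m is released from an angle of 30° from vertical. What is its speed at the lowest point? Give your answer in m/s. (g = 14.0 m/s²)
h = L(1 − cosθ) = 0.9(1 − cos30°) = 0.120577 m
v = √(2gh) = √(2·14.0·0.120577) = 1.837 m/s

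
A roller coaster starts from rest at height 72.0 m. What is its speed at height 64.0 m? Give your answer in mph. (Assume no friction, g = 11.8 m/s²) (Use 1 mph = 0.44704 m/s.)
mgh₁ = mgh₂ + ½mv² ⇒ v = √(2g(h₁−h₂)) = √(2·11.8·8.0) = 13.7405 m/s = 30.74 mph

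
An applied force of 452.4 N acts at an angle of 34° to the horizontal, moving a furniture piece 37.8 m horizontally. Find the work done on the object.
W = F·d·cosθ = (452.4)(37.8)cos(34°) = 14180 J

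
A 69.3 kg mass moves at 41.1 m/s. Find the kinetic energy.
KE = ½mv² = ½(69.3)(41.1)² = 58530 J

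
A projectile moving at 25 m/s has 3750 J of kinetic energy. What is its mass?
m = 2·KE/v² = 2·3750/(25)² = 12.0 kg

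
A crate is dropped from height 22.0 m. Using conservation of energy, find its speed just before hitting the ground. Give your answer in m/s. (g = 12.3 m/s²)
mgh = ½mv² ⇒ v = √(2gh) = √(2·12.3·22.0) = 23.26 m/s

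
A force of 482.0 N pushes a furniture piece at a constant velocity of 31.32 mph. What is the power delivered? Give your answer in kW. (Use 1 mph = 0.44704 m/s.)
Convert to SI: F = 482.0 N, v = 14.0013 m/s
P = Fv = (482.0)(14.0013) = 6748.62 W = 6.749 kW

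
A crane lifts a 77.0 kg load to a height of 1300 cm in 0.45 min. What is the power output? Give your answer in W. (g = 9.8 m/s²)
Convert to SI: m = 77.0 kg, h = 13.0 m, t = 27.0 s
P = mgh/t = (77.0)(9.8)(13.0)/27.0 = 363.3 W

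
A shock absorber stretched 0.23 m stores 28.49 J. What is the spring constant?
k = 2·PE/x² = 2·28.49/(0.23)² = 1077 N/m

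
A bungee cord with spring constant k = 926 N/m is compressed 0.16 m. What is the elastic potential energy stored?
PE = ½kx² = ½(926)(0.16)² = 11.85 J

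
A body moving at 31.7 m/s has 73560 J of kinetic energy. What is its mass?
m = 2·KE/v² = 2·73560/(31.7)² = 146.4 kg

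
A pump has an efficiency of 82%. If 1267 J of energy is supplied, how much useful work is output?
W_out = η·W_in = 0.82·1267 = 1038.94 J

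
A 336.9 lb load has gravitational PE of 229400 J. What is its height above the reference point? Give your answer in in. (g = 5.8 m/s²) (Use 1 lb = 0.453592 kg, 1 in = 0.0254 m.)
Convert to SI: m = 152.815 kg, PE = 229400 J
h = PE/(mg) = 229400/(152.815·5.8) = 258.821 m = 10190 in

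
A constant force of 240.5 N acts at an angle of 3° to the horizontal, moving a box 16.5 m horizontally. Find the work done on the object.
W = F·d·cosθ = (240.5)(16.5)cos(3°) = 3963 J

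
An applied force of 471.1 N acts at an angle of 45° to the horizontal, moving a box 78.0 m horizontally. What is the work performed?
W = F·d·cosθ = (471.1)(78.0)cos(45°) = 25980 J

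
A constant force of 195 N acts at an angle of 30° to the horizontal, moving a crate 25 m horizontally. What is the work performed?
W = F·d·cosθ = (195)(25)cos(30°) = 4222 J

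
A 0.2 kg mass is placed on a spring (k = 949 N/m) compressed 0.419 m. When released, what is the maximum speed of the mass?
½kx² = ½mv² ⇒ v = x√(k/m) = (0.419)√(949/0.2) = 28.86 m/s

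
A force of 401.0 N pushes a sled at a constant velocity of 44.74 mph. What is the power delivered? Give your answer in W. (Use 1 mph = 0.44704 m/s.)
Convert to SI: F = 401.0 N, v = 20.0006 m/s
P = Fv = (401.0)(20.0006) = 8020 W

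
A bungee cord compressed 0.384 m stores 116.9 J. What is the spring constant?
k = 2·PE/x² = 2·116.9/(0.384)² = 1586 N/m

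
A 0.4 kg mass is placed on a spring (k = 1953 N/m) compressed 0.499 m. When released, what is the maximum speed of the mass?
½kx² = ½mv² ⇒ v = x√(k/m) = (0.499)√(1953/0.4) = 34.87 m/s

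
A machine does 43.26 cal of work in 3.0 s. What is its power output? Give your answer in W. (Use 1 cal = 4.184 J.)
Convert to SI: W = 181.0 J, t = 3.0 s
P = W/t = 181.0/3.0 = 60.33 W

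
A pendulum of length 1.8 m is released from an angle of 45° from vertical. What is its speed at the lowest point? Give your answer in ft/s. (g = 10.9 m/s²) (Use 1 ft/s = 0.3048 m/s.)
h = L(1 − cosθ) = 1.8(1 − cos45°) = 0.527208 m
v = √(2gh) = √(2·10.9·0.527208) = 3.39015 m/s = 11.12 ft/s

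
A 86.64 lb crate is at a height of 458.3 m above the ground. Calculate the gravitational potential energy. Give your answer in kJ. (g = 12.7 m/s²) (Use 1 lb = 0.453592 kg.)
Convert to SI: m = 39.2992 kg, h = 458.3 m
PE = mgh = (39.2992)(12.7)(458.3) = 228738 J = 228.7 kJ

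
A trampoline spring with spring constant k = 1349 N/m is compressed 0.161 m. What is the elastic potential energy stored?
PE = ½kx² = ½(1349)(0.161)² = 17.48 J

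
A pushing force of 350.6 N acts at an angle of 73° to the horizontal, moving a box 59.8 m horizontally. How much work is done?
W = F·d·cosθ = (350.6)(59.8)cos(73°) = 6130 J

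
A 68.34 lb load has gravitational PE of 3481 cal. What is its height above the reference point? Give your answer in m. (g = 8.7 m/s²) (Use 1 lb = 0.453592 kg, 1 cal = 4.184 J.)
Convert to SI: m = 30.9985 kg, PE = 14564.5 J
h = PE/(mg) = 14564.5/(30.9985·8.7) = 54.01 m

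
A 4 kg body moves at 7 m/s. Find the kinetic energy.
KE = ½mv² = ½(4)(7)² = 98.0 J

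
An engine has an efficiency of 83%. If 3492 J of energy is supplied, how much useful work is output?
W_out = η·W_in = 0.83·3492 = 2898.36 J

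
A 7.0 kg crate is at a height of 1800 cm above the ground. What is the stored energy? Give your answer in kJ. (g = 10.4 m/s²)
Convert to SI: m = 7.0 kg, h = 18.0 m
PE = mgh = (7.0)(10.4)(18.0) = 1310.4 J = 1.31 kJ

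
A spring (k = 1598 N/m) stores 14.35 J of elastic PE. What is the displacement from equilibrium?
x = √(2·PE/k) = √(2·14.35/1598) = 0.134 m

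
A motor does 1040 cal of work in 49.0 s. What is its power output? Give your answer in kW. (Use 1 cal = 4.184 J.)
Convert to SI: W = 4351.36 J, t = 49.0 s
P = W/t = 4351.36/49.0 = 88.8033 W = 0.0888 kW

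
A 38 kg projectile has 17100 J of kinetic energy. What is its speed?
v = √(2·KE/m) = √(2·17100/38) = 30.0 m/s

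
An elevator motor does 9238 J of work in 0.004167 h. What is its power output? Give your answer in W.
Convert to SI: W = 9238.0 J, t = 15.0012 s
P = W/t = 9238.0/15.0012 = 615.8 W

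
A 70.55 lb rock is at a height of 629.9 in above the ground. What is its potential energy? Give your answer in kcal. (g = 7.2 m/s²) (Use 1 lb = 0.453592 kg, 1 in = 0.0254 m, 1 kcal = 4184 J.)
Convert to SI: m = 32.0009 kg, h = 15.9995 m
PE = mgh = (32.0009)(7.2)(15.9995) = 3686.38 J = 0.8811 kcal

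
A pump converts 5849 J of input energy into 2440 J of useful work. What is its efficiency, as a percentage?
η = W_out/W_in = 2440/5849 = 41.72%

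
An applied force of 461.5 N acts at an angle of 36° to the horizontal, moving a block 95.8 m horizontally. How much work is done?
W = F·d·cosθ = (461.5)(95.8)cos(36°) = 35770 J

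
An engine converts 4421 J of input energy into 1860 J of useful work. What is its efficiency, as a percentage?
η = W_out/W_in = 1860/4421 = 42.07%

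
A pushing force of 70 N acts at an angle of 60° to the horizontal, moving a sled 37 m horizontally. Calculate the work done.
W = F·d·cosθ = (70)(37)cos(60°) = 1295 J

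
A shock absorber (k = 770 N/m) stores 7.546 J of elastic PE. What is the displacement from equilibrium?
x = √(2·PE/k) = √(2·7.546/770) = 0.14 m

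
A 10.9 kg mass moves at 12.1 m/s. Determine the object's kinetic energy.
KE = ½mv² = ½(10.9)(12.1)² = 797.9 J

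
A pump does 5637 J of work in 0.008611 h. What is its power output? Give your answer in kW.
Convert to SI: W = 5637.0 J, t = 30.9996 s
P = W/t = 5637.0/30.9996 = 181.841 W = 0.1818 kW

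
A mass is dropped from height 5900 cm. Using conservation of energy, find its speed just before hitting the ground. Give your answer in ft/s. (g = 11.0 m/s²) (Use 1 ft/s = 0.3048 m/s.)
Convert to SI: h = 59.0 m
mgh = ½mv² ⇒ v = √(2gh) = √(2·11.0·59.0) = 36.0278 m/s = 118.2 ft/s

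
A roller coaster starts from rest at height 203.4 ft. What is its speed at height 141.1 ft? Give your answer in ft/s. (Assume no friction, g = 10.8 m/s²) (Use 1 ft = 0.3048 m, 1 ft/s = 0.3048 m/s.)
Convert to SI: h₁−h₂ = 18.989 m
mgh₁ = mgh₂ + ½mv² ⇒ v = √(2g(h₁−h₂)) = √(2·10.8·18.989) = 20.2525 m/s = 66.45 ft/s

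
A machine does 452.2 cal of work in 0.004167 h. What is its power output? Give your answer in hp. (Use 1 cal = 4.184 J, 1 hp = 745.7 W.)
Convert to SI: W = 1892.0 J, t = 15.0012 s
P = W/t = 1892.0/15.0012 = 126.124 W = 0.1691 hp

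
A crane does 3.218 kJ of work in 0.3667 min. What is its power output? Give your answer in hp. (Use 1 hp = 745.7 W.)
Convert to SI: W = 3218.0 J, t = 22.002 s
P = W/t = 3218.0/22.002 = 146.259 W = 0.1961 hp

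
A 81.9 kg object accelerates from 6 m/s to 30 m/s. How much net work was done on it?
W = ΔKE = ½m(v₂² − v₁²) = ½(81.9)(30² − 6²) = 35380.8 J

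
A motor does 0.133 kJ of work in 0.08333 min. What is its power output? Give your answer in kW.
Convert to SI: W = 133.0 J, t = 4.9998 s
P = W/t = 133.0/4.9998 = 26.6011 W = 0.0266 kW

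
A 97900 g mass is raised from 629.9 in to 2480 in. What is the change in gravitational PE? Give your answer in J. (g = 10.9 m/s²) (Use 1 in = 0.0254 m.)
Convert to SI: m = 97.9 kg, Δh = 46.9925 m
ΔPE = mgΔh = (97.9)(10.9)(46.9925) = 50150 J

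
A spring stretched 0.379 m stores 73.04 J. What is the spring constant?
k = 2·PE/x² = 2·73.04/(0.379)² = 1017 N/m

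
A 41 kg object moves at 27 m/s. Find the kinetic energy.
KE = ½mv² = ½(41)(27)² = 14944.5 J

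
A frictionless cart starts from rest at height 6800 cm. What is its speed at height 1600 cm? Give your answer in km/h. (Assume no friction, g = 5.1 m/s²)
Convert to SI: h₁−h₂ = 52.0 m
mgh₁ = mgh₂ + ½mv² ⇒ v = √(2g(h₁−h₂)) = √(2·5.1·52.0) = 23.0304 m/s = 82.91 km/h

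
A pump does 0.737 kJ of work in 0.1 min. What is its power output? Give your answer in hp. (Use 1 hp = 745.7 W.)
Convert to SI: W = 737.0 J, t = 6.0 s
P = W/t = 737.0/6.0 = 122.833 W = 0.1647 hp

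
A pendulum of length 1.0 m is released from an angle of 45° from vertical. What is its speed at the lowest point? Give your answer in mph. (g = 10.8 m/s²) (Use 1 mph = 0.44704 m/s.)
h = L(1 − cosθ) = 1.0(1 − cos45°) = 0.292893 m
v = √(2gh) = √(2·10.8·0.292893) = 2.51525 m/s = 5.626 mph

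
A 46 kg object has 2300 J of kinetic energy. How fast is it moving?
v = √(2·KE/m) = √(2·2300/46) = 10.0 m/s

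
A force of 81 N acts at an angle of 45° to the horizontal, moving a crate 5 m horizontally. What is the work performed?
W = F·d·cosθ = (81)(5)cos(45°) = 286.4 J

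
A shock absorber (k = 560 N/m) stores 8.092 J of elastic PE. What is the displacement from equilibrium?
x = √(2·PE/k) = √(2·8.092/560) = 0.17 m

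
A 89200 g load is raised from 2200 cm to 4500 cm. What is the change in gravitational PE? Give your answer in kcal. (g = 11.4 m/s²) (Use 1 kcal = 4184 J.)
Convert to SI: m = 89.2 kg, Δh = 23.0 m
ΔPE = mgΔh = (89.2)(11.4)(23.0) = 23388.2 J = 5.59 kcal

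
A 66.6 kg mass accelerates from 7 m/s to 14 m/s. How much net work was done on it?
W = ΔKE = ½m(v₂² − v₁²) = ½(66.6)(14² − 7²) = 4895.1 J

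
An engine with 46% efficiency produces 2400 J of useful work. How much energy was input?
W_in = W_out/η = 2400/0.46 = 5217 J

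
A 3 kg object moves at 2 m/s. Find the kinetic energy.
KE = ½mv² = ½(3)(2)² = 6.0 J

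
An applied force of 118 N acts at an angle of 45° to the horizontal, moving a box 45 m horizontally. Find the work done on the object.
W = F·d·cosθ = (118)(45)cos(45°) = 3755 J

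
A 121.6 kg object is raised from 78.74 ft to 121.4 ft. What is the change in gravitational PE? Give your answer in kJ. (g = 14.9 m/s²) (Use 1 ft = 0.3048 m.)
Convert to SI: m = 121.6 kg, Δh = 13.0028 m
ΔPE = mgΔh = (121.6)(14.9)(13.0028) = 23558.9 J = 23.56 kJ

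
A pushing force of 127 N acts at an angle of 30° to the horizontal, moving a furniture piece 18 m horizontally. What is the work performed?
W = F·d·cosθ = (127)(18)cos(30°) = 1980 J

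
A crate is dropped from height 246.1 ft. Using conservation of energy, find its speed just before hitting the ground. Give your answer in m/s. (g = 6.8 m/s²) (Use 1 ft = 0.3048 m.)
Convert to SI: h = 75.0113 m
mgh = ½mv² ⇒ v = √(2gh) = √(2·6.8·75.0113) = 31.94 m/s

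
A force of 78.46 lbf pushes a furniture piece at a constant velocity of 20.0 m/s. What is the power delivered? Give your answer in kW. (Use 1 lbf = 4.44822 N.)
Convert to SI: F = 349.007 N, v = 20.0 m/s
P = Fv = (349.007)(20.0) = 6980.15 W = 6.98 kW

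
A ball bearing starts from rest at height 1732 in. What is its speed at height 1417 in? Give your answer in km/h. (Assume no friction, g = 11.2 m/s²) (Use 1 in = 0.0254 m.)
Convert to SI: h₁−h₂ = 8.001 m
mgh₁ = mgh₂ + ½mv² ⇒ v = √(2g(h₁−h₂)) = √(2·11.2·8.001) = 13.3874 m/s = 48.19 km/h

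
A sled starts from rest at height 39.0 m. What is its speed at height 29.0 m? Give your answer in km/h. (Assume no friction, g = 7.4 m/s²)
mgh₁ = mgh₂ + ½mv² ⇒ v = √(2g(h₁−h₂)) = √(2·7.4·10.0) = 12.1655 m/s = 43.8 km/h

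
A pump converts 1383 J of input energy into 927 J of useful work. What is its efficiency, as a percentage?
η = W_out/W_in = 927/1383 = 67.03%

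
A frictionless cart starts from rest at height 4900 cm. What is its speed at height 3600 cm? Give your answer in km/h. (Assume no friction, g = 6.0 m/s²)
Convert to SI: h₁−h₂ = 13.0 m
mgh₁ = mgh₂ + ½mv² ⇒ v = √(2g(h₁−h₂)) = √(2·6.0·13.0) = 12.49 m/s = 44.96 km/h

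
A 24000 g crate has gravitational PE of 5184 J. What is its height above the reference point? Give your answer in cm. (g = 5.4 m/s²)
Convert to SI: m = 24.0 kg, PE = 5184.0 J
h = PE/(mg) = 5184.0/(24.0·5.4) = 40.0 m = 4000 cm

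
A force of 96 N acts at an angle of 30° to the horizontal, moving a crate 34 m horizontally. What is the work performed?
W = F·d·cosθ = (96)(34)cos(30°) = 2827 J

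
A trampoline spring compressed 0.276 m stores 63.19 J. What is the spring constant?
k = 2·PE/x² = 2·63.19/(0.276)² = 1659 N/m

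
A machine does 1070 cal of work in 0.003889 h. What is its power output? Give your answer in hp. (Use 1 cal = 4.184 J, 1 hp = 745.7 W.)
Convert to SI: W = 4476.88 J, t = 14.0004 s
P = W/t = 4476.88/14.0004 = 319.768 W = 0.4288 hp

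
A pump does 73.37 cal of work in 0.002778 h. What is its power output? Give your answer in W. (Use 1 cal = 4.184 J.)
Convert to SI: W = 306.98 J, t = 10.0008 s
P = W/t = 306.98/10.0008 = 30.7 W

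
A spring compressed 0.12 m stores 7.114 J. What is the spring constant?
k = 2·PE/x² = 2·7.114/(0.12)² = 988.1 N/m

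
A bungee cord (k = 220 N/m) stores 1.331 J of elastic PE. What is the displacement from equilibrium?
x = √(2·PE/k) = √(2·1.331/220) = 0.11 m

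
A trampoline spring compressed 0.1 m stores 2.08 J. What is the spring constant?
k = 2·PE/x² = 2·2.08/(0.1)² = 416.0 N/m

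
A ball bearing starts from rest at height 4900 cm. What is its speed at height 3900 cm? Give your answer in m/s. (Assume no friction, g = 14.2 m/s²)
Convert to SI: h₁−h₂ = 10.0 m
mgh₁ = mgh₂ + ½mv² ⇒ v = √(2g(h₁−h₂)) = √(2·14.2·10.0) = 16.85 m/s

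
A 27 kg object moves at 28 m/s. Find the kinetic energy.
KE = ½mv² = ½(27)(28)² = 10584.0 J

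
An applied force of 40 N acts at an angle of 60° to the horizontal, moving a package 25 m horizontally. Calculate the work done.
W = F·d·cosθ = (40)(25)cos(60°) = 500.0 J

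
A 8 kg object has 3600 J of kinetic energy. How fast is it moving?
v = √(2·KE/m) = √(2·3600/8) = 30.0 m/s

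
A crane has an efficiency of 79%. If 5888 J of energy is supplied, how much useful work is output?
W_out = η·W_in = 0.79·5888 = 4651.52 J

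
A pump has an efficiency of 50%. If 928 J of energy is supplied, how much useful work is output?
W_out = η·W_in = 0.5·928 = 464.0 J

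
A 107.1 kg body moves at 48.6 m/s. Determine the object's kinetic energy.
KE = ½mv² = ½(107.1)(48.6)² = 126500 J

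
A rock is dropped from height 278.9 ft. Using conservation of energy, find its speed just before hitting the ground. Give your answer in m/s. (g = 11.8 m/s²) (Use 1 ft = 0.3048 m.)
Convert to SI: h = 85.0087 m
mgh = ½mv² ⇒ v = √(2gh) = √(2·11.8·85.0087) = 44.79 m/s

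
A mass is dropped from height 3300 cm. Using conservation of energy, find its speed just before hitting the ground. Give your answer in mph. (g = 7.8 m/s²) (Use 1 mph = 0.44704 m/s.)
Convert to SI: h = 33.0 m
mgh = ½mv² ⇒ v = √(2gh) = √(2·7.8·33.0) = 22.6892 m/s = 50.75 mph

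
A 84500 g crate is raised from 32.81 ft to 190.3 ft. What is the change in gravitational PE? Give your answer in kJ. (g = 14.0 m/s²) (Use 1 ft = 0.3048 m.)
Convert to SI: m = 84.5 kg, Δh = 48.003 m
ΔPE = mgΔh = (84.5)(14.0)(48.003) = 56787.5 J = 56.79 kJ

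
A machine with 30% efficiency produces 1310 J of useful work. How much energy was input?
W_in = W_out/η = 1310/0.3 = 4367 J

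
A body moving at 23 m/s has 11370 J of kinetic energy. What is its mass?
m = 2·KE/v² = 2·11370/(23)² = 42.99 kg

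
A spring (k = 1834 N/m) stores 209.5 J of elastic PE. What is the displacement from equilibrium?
x = √(2·PE/k) = √(2·209.5/1834) = 0.478 m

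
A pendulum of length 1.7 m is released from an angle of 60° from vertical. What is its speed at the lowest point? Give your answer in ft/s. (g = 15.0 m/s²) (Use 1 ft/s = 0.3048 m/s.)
h = L(1 − cosθ) = 1.7(1 − cos60°) = 0.85 m
v = √(2gh) = √(2·15.0·0.85) = 5.04975 m/s = 16.57 ft/s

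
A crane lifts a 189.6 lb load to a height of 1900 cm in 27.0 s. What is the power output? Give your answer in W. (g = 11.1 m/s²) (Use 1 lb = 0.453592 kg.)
Convert to SI: m = 86.001 kg, h = 19.0 m, t = 27.0 s
P = mgh/t = (86.001)(11.1)(19.0)/27.0 = 671.8 W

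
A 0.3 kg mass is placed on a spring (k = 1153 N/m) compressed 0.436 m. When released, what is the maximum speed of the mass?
½kx² = ½mv² ⇒ v = x√(k/m) = (0.436)√(1153/0.3) = 27.03 m/s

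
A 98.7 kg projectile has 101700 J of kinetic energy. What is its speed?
v = √(2·KE/m) = √(2·101700/98.7) = 45.4 m/s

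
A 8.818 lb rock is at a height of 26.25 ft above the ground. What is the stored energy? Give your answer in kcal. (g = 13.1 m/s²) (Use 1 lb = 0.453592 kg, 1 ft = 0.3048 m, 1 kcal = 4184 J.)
Convert to SI: m = 3.99977 kg, h = 8.001 m
PE = mgh = (3.99977)(13.1)(8.001) = 419.229 J = 0.1002 kcal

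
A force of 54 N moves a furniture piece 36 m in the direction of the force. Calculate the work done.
W = F·d = (54)(36) = 1944 J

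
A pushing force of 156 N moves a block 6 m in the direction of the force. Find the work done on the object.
W = F·d = (156)(6) = 936.0 J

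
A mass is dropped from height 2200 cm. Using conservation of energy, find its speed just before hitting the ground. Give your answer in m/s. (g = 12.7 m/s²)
Convert to SI: h = 22.0 m
mgh = ½mv² ⇒ v = √(2gh) = √(2·12.7·22.0) = 23.64 m/s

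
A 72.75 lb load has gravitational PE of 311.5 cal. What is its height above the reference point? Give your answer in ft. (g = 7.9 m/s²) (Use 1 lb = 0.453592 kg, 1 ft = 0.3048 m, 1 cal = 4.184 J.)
Convert to SI: m = 32.9988 kg, PE = 1303.32 J
h = PE/(mg) = 1303.32/(32.9988·7.9) = 4.99947 m = 16.4 ft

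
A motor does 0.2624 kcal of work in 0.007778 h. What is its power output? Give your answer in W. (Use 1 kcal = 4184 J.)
Convert to SI: W = 1097.88 J, t = 28.0008 s
P = W/t = 1097.88/28.0008 = 39.21 W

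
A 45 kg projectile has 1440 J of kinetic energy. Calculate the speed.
v = √(2·KE/m) = √(2·1440/45) = 8.0 m/s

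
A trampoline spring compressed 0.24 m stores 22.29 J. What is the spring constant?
k = 2·PE/x² = 2·22.29/(0.24)² = 774.0 N/m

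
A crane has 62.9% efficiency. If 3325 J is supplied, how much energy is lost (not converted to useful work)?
W_lost = W_in(1 − η) = 3325·(1 − 0.629) = 1234 J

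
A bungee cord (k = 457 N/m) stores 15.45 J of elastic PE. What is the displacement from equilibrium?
x = √(2·PE/k) = √(2·15.45/457) = 0.26 m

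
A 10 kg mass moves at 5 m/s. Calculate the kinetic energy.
KE = ½mv² = ½(10)(5)² = 125.0 J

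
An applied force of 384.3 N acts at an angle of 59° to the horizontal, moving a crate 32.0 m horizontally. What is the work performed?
W = F·d·cosθ = (384.3)(32.0)cos(59°) = 6334 J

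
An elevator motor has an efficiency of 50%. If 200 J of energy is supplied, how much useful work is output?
W_out = η·W_in = 0.5·200 = 100.0 J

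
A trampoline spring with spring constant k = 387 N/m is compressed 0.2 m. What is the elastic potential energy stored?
PE = ½kx² = ½(387)(0.2)² = 7.74 J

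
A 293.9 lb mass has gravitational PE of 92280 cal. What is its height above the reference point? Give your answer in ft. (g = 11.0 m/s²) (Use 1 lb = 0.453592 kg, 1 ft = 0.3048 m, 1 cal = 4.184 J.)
Convert to SI: m = 133.311 kg, PE = 386100 J
h = PE/(mg) = 386100/(133.311·11.0) = 263.294 m = 863.8 ft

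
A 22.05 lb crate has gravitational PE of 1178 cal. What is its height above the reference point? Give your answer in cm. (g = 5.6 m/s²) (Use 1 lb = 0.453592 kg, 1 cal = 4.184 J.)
Convert to SI: m = 10.0017 kg, PE = 4928.75 J
h = PE/(mg) = 4928.75/(10.0017·5.6) = 87.9984 m = 8800 cm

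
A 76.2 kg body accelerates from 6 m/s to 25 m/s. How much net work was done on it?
W = ΔKE = ½m(v₂² − v₁²) = ½(76.2)(25² − 6²) = 22440.9 J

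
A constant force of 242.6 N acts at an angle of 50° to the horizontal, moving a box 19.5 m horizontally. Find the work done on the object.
W = F·d·cosθ = (242.6)(19.5)cos(50°) = 3041 J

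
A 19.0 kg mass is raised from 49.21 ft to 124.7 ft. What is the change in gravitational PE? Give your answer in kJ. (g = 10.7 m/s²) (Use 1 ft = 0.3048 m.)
Convert to SI: m = 19.0 kg, Δh = 23.0094 m
ΔPE = mgΔh = (19.0)(10.7)(23.0094) = 4677.8 J = 4.678 kJ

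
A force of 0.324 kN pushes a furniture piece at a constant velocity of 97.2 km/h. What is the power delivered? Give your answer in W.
Convert to SI: F = 324.0 N, v = 27.0 m/s
P = Fv = (324.0)(27.0) = 8748 W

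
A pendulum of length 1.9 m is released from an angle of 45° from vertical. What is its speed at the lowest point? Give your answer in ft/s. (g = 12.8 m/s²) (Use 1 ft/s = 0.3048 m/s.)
h = L(1 − cosθ) = 1.9(1 − cos45°) = 0.556497 m
v = √(2gh) = √(2·12.8·0.556497) = 3.77443 m/s = 12.38 ft/s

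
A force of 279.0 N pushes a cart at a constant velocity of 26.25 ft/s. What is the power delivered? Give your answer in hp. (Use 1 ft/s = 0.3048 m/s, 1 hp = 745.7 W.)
Convert to SI: F = 279.0 N, v = 8.001 m/s
P = Fv = (279.0)(8.001) = 2232.28 W = 2.994 hp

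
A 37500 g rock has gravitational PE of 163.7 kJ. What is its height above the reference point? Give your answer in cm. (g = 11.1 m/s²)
Convert to SI: m = 37.5 kg, PE = 163700 J
h = PE/(mg) = 163700/(37.5·11.1) = 393.273 m = 39330 cm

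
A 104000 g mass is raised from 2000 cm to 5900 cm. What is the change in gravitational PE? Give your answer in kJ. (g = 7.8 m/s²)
Convert to SI: m = 104.0 kg, Δh = 39.0 m
ΔPE = mgΔh = (104.0)(7.8)(39.0) = 31636.8 J = 31.64 kJ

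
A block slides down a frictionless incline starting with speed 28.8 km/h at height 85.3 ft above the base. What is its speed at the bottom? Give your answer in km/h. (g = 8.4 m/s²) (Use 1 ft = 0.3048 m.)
Convert to SI: v₀ = 8.0 m/s, h = 25.9994 m
½mv₀² + mgh = ½mv² ⇒ v = √(v₀² + 2gh) = √(8.0² + 2·8.4·25.9994) = 22.3784 m/s = 80.56 km/h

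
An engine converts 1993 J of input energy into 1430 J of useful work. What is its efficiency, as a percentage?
η = W_out/W_in = 1430/1993 = 71.75%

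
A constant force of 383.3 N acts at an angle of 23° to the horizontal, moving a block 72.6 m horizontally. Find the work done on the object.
W = F·d·cosθ = (383.3)(72.6)cos(23°) = 25620 J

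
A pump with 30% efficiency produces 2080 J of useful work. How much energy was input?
W_in = W_out/η = 2080/0.3 = 6933 J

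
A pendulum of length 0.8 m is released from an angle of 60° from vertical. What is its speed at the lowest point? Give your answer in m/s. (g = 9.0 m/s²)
h = L(1 − cosθ) = 0.8(1 − cos60°) = 0.4 m
v = √(2gh) = √(2·9.0·0.4) = 2.683 m/s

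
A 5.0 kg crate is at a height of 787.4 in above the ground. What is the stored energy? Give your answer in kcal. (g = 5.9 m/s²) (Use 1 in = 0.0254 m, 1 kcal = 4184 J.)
Convert to SI: m = 5.0 kg, h = 20.0 m
PE = mgh = (5.0)(5.9)(20.0) = 589.999 J = 0.141 kcal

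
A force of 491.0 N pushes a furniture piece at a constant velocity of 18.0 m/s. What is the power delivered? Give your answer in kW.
P = Fv = (491.0)(18.0) = 8838.0 W = 8.838 kW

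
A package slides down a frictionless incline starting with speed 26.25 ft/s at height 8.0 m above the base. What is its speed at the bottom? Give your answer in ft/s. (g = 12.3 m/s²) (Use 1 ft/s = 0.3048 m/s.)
Convert to SI: v₀ = 8.001 m/s, h = 8.0 m
½mv₀² + mgh = ½mv² ⇒ v = √(v₀² + 2gh) = √(8.001² + 2·12.3·8.0) = 16.1498 m/s = 52.98 ft/s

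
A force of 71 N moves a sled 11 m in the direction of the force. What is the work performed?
W = F·d = (71)(11) = 781.0 J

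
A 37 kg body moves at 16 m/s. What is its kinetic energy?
KE = ½mv² = ½(37)(16)² = 4736.0 J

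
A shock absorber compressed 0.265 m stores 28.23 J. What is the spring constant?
k = 2·PE/x² = 2·28.23/(0.265)² = 804.0 N/m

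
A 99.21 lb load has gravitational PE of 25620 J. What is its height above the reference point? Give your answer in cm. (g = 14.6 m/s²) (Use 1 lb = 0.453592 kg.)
Convert to SI: m = 45.0009 kg, PE = 25620.0 J
h = PE/(mg) = 25620.0/(45.0009·14.6) = 38.9947 m = 3899 cm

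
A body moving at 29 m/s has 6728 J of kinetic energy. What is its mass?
m = 2·KE/v² = 2·6728/(29)² = 16.0 kg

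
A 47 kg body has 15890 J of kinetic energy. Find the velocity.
v = √(2·KE/m) = √(2·15890/47) = 26.0 m/s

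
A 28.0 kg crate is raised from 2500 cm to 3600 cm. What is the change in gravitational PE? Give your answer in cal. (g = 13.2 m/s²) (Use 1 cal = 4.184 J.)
Convert to SI: m = 28.0 kg, Δh = 11.0 m
ΔPE = mgΔh = (28.0)(13.2)(11.0) = 4065.6 J = 971.7 cal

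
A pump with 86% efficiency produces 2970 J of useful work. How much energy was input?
W_in = W_out/η = 2970/0.86 = 3453 J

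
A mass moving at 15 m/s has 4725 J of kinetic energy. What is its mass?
m = 2·KE/v² = 2·4725/(15)² = 42.0 kg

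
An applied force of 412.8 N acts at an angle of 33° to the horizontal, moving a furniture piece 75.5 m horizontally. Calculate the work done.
W = F·d·cosθ = (412.8)(75.5)cos(33°) = 26140 J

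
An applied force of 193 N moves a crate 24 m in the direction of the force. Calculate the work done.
W = F·d = (193)(24) = 4632 J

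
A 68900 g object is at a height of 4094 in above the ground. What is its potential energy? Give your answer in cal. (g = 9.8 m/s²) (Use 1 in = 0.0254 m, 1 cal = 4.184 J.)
Convert to SI: m = 68.9 kg, h = 103.988 m
PE = mgh = (68.9)(9.8)(103.988) = 70214.5 J = 16780 cal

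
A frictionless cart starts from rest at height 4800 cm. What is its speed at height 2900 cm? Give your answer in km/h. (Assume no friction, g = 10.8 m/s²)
Convert to SI: h₁−h₂ = 19.0 m
mgh₁ = mgh₂ + ½mv² ⇒ v = √(2g(h₁−h₂)) = √(2·10.8·19.0) = 20.2583 m/s = 72.93 km/h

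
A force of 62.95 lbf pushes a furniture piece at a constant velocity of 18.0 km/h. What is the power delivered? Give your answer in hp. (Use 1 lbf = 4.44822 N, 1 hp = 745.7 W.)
Convert to SI: F = 280.015 N, v = 5.0 m/s
P = Fv = (280.015)(5.0) = 1400.08 W = 1.878 hp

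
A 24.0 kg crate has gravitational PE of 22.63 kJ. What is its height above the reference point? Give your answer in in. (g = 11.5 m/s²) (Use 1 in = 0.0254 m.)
Convert to SI: m = 24.0 kg, PE = 22630.0 J
h = PE/(mg) = 22630.0/(24.0·11.5) = 81.9928 m = 3228 in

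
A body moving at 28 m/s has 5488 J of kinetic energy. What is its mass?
m = 2·KE/v² = 2·5488/(28)² = 14.0 kg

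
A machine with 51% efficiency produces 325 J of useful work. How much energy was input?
W_in = W_out/η = 325/0.51 = 637.3 J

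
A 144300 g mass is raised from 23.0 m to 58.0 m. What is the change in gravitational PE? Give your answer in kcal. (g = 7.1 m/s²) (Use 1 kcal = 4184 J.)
Convert to SI: m = 144.3 kg, Δh = 35.0 m
ΔPE = mgΔh = (144.3)(7.1)(35.0) = 35858.6 J = 8.57 kcal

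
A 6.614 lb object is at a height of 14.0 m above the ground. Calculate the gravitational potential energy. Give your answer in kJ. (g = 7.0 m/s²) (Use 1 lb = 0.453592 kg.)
Convert to SI: m = 3.00006 kg, h = 14.0 m
PE = mgh = (3.00006)(7.0)(14.0) = 294.006 J = 0.294 kJ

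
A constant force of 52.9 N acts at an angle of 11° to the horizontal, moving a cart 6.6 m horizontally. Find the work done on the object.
W = F·d·cosθ = (52.9)(6.6)cos(11°) = 342.7 J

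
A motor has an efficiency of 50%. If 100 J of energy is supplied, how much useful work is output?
W_out = η·W_in = 0.5·100 = 50.0 J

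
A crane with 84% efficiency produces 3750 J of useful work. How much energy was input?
W_in = W_out/η = 3750/0.84 = 4464 J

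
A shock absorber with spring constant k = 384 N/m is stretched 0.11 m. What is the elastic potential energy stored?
PE = ½kx² = ½(384)(0.11)² = 2.323 J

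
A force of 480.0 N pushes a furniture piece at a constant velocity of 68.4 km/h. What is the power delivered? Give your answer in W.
Convert to SI: F = 480.0 N, v = 19.0 m/s
P = Fv = (480.0)(19.0) = 9120 W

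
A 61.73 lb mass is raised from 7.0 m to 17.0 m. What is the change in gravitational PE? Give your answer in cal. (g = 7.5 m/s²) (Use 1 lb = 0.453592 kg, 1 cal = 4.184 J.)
Convert to SI: m = 28.0002 kg, Δh = 10.0 m
ΔPE = mgΔh = (28.0002)(7.5)(10.0) = 2100.02 J = 501.9 cal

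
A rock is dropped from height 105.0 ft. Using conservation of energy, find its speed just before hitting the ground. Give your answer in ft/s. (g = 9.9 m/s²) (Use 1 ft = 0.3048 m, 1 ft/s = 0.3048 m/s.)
Convert to SI: h = 32.004 m
mgh = ½mv² ⇒ v = √(2gh) = √(2·9.9·32.004) = 25.173 m/s = 82.59 ft/s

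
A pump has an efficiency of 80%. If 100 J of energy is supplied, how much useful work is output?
W_out = η·W_in = 0.8·100 = 80.0 J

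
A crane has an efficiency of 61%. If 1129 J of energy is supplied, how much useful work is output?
W_out = η·W_in = 0.61·1129 = 688.69 J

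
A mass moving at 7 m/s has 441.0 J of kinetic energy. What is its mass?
m = 2·KE/v² = 2·441.0/(7)² = 18.0 kg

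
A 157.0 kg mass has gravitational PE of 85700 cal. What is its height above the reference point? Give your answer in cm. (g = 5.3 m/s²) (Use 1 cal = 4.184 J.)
Convert to SI: m = 157.0 kg, PE = 358569 J
h = PE/(mg) = 358569/(157.0·5.3) = 430.92 m = 43090 cm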